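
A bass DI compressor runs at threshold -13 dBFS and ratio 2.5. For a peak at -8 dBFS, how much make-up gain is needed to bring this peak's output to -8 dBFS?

3 dB

Without make-up, output = threshold + overshoot/2.5 = -13 + 2 = -11 dBFS.
Gap to target: 3 dB.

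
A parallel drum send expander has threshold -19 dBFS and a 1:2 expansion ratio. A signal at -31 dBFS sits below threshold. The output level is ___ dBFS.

-43 dBFS

Undershoot = (-19) − (-31) = 12 dB.
At 1:2, that expands to 24 dB under threshold.
Output = -19 − 24 = -43 dBFS.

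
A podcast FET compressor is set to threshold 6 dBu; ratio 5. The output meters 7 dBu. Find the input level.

11 dBu

Post-compression overshoot = 7 − 6 = 1 dB.
Input overshoot = R × output overshoot = 5 dB → input = 6 + 5 = 11 dBu.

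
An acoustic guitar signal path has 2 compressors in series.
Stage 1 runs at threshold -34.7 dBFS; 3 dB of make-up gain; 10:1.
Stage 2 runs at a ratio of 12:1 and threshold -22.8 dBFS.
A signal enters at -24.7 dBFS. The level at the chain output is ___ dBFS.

Stage 1: 10 dB above -34.7 dBFS, reduced 10:1 to 1 dB above → -33.7 dBFS; +3 dB make-up → -30.7 dBFS.
Stage 2: -30.7 dBFS is at or below the -22.8 dBFS threshold — no compression; output -30.7 dBFS.

-30.7 dBFS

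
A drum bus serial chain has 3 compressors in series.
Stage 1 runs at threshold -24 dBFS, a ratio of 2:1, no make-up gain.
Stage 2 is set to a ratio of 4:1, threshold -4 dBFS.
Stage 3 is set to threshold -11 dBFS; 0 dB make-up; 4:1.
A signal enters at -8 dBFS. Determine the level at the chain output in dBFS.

-16 dBFS

Stage 1: overshoot 16 dB → 16/2 = 8 dB → -16 dBFS.
Stage 2: -16 dBFS ≤ -4 dBFS, so stage 2 doesn't engage; output -16 dBFS.
Stage 3: -16 dBFS ≤ -11 dBFS, so stage 3 doesn't engage; output -16 dBFS.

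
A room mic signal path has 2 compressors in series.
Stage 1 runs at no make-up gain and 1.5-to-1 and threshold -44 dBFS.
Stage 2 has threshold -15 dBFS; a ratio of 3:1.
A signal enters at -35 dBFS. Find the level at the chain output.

Stage 1: -35 dBFS is 9 dB over -44 dBFS; at 1.5:1 that becomes 6 dB over, giving -38 dBFS.
Stage 2: -38 dBFS ≤ -15 dBFS, so stage 2 doesn't engage; output -38 dBFS.

-38 dBFS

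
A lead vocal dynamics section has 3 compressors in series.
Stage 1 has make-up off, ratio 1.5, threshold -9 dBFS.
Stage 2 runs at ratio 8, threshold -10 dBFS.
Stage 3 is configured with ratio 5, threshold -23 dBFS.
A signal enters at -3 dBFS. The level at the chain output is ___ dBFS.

-20.275 dBFS

Stage 1: 6 dB above -9 dBFS, reduced 1.5:1 to 4 dB above → -5 dBFS.
Stage 2: 5 dB above -10 dBFS, reduced 8:1 to 0.625 dB above → -9.375 dBFS.
Stage 3: overshoot 13.625 dB → 13.625/5 = 2.725 dB → -20.275 dBFS.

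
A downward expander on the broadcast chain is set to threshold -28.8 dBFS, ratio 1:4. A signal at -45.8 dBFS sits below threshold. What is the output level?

The input is 17 dB below the -28.8 dBFS threshold.
A 1:4 expander multiplies undershoot by 4: 17 × 4 = 68 dB below threshold.
Output = -28.8 − 68 = -96.8 dBFS.

-96.8 dBFS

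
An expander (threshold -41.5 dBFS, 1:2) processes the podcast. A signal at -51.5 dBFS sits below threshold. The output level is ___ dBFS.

Below threshold, a 1:2 expander applies gain = (2−1)×(T − x) of attenuation.
(2−1) × 10 = 10 dB, so output = -51.5 − 10 = -61.5 dBFS.

-61.5 dBFS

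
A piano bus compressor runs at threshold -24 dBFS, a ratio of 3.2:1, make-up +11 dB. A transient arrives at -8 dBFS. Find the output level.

The input is 16 dB above the -24 dBFS threshold.
The 16 dB excess becomes 5 dB after 3.2:1 reduction.
So the level is -24 + 5 = -19 dBFS; make-up adds 11 dB, giving -8 dBFS.

-8 dBFS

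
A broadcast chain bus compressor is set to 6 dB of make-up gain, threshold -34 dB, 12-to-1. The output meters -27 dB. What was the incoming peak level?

-22 dB

Stripping the +6 dB make-up gives -33 dB at the gain stage.
The compressed level sits -33 − (-34) = 1 dB over threshold.
Undo the ratio: input overshoot = 1 × 12 = 12 dB, giving input = -22 dB.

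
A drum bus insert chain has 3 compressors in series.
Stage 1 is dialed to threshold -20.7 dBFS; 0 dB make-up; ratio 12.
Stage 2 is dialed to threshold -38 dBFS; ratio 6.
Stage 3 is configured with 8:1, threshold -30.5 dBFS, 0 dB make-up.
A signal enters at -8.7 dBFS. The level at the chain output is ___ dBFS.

-34.95 dBFS

Stage 1: 12 dB above -20.7 dBFS, reduced 12:1 to 1 dB above → -19.7 dBFS.
Stage 2: overshoot 18.3 dB → 18.3/6 = 3.05 dB → -34.95 dBFS.
Stage 3: -34.95 dBFS is at or below the -30.5 dBFS threshold — no compression; output -34.95 dBFS.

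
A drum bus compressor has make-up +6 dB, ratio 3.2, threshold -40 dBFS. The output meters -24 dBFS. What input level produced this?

Remove make-up: -24 − 6 = -30 dBFS.
Post-compression overshoot = -30 − (-40) = 10 dB.
Undo the ratio: input overshoot = 10 × 3.2 = 32 dB, giving input = -8 dBFS.

-8 dBFS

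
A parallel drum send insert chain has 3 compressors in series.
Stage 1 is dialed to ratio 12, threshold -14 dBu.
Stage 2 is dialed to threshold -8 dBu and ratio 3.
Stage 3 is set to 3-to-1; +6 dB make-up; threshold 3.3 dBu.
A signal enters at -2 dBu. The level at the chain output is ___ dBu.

Stage 1: 12 dB above -14 dBu, reduced 12:1 to 1 dB above → -13 dBu.
Stage 2: -13 dBu ≤ -8 dBu, so stage 2 doesn't engage; output -13 dBu.
Stage 3: -13 dBu is at or below the 3.3 dBu threshold — no compression; make-up brings it to -7 dBu.

-7 dBu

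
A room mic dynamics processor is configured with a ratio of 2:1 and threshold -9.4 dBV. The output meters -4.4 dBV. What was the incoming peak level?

0.6 dBV

The compressed level sits -4.4 − (-9.4) = 5 dB over threshold.
Before 2:1 compression the overshoot was 5 × 2 = 10 dB, so input = -9.4 + 10 = 0.6 dBV.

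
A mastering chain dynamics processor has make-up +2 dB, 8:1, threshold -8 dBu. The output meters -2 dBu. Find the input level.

24 dBu

Remove make-up: -2 − 2 = -4 dBu.
That's 4 dB above the -8 dBu threshold.
Undo the ratio: input overshoot = 4 × 8 = 32 dB, giving input = 24 dBu.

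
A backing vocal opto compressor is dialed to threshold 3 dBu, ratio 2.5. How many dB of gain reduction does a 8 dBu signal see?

8 dBu exceeds the threshold by 5 dB.
A 2.5:1 ratio leaves 2 dB of that excess.
So the signal is attenuated by 5 − 2 = 3 dB.

3 dB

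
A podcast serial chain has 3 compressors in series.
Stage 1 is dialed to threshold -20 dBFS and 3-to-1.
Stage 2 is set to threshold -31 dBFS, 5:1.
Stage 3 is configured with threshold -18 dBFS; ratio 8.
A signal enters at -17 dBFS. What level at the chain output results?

-28.6 dBFS

Stage 1: 3 dB above -20 dBFS, reduced 3:1 to 1 dB above → -19 dBFS.
Stage 2: overshoot 12 dB → 12/5 = 2.4 dB → -28.6 dBFS.
Stage 3: -28.6 dBFS is at or below the -18 dBFS threshold — no compression; output -28.6 dBFS.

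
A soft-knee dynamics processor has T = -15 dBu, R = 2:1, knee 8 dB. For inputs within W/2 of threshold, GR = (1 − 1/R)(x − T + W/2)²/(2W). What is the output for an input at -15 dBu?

-15.5 dBu

x − T + W/2 = -15 − (-15) + 4 = 4.
GR = (1 − 1/2) × 4² / 16 = 0.5 × 16 / 16 = 0.5 dB.
Output = -15 − 0.5 = -15.5 dBu.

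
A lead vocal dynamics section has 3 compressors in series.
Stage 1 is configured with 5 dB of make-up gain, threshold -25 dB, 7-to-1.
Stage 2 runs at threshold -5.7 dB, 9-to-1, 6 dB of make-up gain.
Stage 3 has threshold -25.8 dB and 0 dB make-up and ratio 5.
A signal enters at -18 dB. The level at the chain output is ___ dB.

Stage 1: -18 dB is 7 dB over -25 dB; at 7:1 that becomes 1 dB over, giving -24 dB; +5 dB make-up → -19 dB.
Stage 2: below threshold (-19 ≤ -5.7); passes unchanged; make-up brings it to -13 dB.
Stage 3: overshoot 12.8 dB → 12.8/5 = 2.56 dB → -23.24 dB.

-23.24 dB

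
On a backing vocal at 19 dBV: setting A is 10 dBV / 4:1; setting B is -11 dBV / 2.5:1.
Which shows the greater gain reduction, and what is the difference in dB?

A: overshoot 9 dB → output overshoot 2.25 dB → GR 6.75 dB.
B: overshoot 30 dB → output overshoot 12 dB → GR 18 dB.
B reduces 11.25 dB more.

B, by 11.25 dB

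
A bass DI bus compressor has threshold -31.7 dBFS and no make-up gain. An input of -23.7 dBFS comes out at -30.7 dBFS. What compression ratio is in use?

8:1

Input overshoot = -23.7 − (-31.7) = 8 dB; output overshoot = -30.7 − (-31.7) = 1 dB.
Ratio = 8 / 1 = 8.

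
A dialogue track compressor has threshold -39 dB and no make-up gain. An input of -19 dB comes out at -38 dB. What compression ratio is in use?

Input overshoot = -19 − (-39) = 20 dB; output overshoot = -38 − (-39) = 1 dB.
Ratio = 20 / 1 = 20.

20:1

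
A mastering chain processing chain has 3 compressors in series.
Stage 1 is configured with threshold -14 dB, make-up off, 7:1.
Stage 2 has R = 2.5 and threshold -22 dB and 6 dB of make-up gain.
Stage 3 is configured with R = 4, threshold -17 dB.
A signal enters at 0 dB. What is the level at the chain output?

-15.75 dB

Stage 1: overshoot 14 dB → 14/7 = 2 dB → -12 dB.
Stage 2: overshoot 10 dB → 10/2.5 = 4 dB → -18 dB; +6 dB make-up → -12 dB.
Stage 3: 5 dB above -17 dB, reduced 4:1 to 1.25 dB above → -15.75 dB.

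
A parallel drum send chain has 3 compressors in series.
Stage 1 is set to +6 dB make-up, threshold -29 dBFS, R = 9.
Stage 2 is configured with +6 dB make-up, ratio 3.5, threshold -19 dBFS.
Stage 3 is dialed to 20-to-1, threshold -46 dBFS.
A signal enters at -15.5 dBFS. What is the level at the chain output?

-44.475 dBFS

Stage 1: overshoot 13.5 dB → 13.5/9 = 1.5 dB → -27.5 dBFS; +6 dB make-up → -21.5 dBFS.
Stage 2: below threshold (-21.5 ≤ -19); passes unchanged; make-up brings it to -15.5 dBFS.
Stage 3: 30.5 dB above -46 dBFS, reduced 20:1 to 1.525 dB above → -44.475 dBFS.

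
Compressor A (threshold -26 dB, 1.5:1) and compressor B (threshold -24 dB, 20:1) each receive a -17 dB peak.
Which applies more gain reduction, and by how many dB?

A: GR = 9 − 9/1.5 = 3 dB.
B: GR = 7 − 7/20 = 6.65 dB.
Difference: 3.65 dB in favour of B.

B, by 3.65 dB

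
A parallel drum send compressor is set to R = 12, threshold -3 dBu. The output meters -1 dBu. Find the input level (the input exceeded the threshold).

The compressed level sits -1 − (-3) = 2 dB over threshold.
Undo the ratio: input overshoot = 2 × 12 = 24 dB, giving input = 21 dBu.

21 dBu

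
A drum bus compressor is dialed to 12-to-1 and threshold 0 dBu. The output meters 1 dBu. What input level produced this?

That's 1 dB above the 0 dBu threshold.
Input overshoot = R × output overshoot = 12 dB → input = 0 + 12 = 12 dBu.

12 dBu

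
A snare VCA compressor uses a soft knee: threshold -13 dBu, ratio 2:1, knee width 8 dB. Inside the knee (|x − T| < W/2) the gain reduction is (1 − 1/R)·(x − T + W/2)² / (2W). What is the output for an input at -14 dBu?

x − T + W/2 = -14 − (-13) + 4 = 3.
GR = (1 − 1/2) × 3² / 16 = 0.5 × 9 / 16 = 0.28125 dB.
Output = -14 − 0.28125 = -14.28125 dBu.

-14.28125 dBu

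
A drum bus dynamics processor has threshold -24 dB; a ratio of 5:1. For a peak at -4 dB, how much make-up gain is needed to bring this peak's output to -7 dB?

13 dB

Overshoot 20 dB → 20/5 = 4 dB after compression, so the compressed level is -24 + 4 = -20 dB.
Make-up = target − compressed = -7 − (-20) = 13 dB.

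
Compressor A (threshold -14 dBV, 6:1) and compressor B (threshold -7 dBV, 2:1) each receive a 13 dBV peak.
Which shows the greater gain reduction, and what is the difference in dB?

A: GR = 27 − 27/6 = 22.5 dB.
B: GR = 20 − 20/2 = 10 dB.
Difference: 12.5 dB in favour of A.

A, by 12.5 dB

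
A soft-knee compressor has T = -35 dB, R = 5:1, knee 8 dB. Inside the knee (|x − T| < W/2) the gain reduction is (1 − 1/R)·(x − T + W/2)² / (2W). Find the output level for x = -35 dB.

x − T + W/2 = -35 − (-35) + 4 = 4.
GR = (1 − 1/5) × 4² / 16 = 0.8 × 16 / 16 = 0.8 dB.
Output = -35 − 0.8 = -35.8 dB.

-35.8 dB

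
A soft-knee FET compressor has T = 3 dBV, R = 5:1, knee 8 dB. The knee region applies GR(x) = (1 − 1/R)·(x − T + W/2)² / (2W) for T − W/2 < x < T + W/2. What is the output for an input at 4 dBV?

2.75 dBV

x − T + W/2 = 4 − 3 + 4 = 5.
GR = (1 − 1/5) × 5² / 16 = 0.8 × 25 / 16 = 1.25 dB.
Output = 4 − 1.25 = 2.75 dBV.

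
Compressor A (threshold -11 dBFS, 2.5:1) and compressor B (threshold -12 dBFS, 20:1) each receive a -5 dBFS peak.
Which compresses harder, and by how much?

B, by 3.05 dB

A: GR = 6 − 6/2.5 = 3.6 dB.
B: GR = 7 − 7/20 = 6.65 dB.
B reduces 3.05 dB more.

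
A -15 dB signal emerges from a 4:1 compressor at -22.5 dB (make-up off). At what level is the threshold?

-25 dB

Let T be the threshold. Output overshoot = (input overshoot)/R, so -22.5 − T = (-15 − T)/4.
4·(-22.5 − T) = -15 − T → 3·T = -90 − (-15) = -75.
T = -75/3 = -25 dB.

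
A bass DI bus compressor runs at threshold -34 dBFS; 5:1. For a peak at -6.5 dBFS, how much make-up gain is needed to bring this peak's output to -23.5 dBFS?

Overshoot 27.5 dB → 27.5/5 = 5.5 dB after compression, so the compressed level is -34 + 5.5 = -28.5 dBFS.
Make-up = target − compressed = -23.5 − (-28.5) = 5 dB.

5 dB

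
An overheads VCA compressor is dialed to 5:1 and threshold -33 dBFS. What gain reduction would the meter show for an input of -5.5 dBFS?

22 dB

-5.5 dBFS exceeds the threshold by 27.5 dB.
After 5:1 compression the overshoot becomes 27.5/5 = 5.5 dB.
GR = overshoot in − overshoot out = 27.5 − 5.5 = 22 dB.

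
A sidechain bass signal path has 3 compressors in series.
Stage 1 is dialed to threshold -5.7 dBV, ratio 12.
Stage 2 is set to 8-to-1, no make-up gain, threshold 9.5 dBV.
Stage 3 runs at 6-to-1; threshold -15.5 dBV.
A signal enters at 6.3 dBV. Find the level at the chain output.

-13.7 dBV

Stage 1: 12 dB above -5.7 dBV, reduced 12:1 to 1 dB above → -4.7 dBV.
Stage 2: -4.7 dBV ≤ 9.5 dBV, so stage 2 doesn't engage; output -4.7 dBV.
Stage 3: 10.8 dB above -15.5 dBV, reduced 6:1 to 1.8 dB above → -13.7 dBV.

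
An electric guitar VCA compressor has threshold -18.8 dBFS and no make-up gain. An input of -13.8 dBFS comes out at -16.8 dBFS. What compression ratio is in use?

2.5:1

Input overshoot = -13.8 − (-18.8) = 5 dB; output overshoot = -16.8 − (-18.8) = 2 dB.
Ratio = 5 / 2 = 2.5.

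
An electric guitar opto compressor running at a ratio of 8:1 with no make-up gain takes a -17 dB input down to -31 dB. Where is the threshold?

-33 dB

Input is 16 dB above T (since output overshoot × R = input overshoot: (-31 − T)·8 = -17 − T gives T = -33 dB).
Check: -33 + (-17 − (-33))/8 = -33 + 2 = -31 dB. ✓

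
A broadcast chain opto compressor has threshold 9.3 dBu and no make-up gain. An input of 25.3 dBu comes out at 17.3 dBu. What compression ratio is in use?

Input overshoot = 25.3 − 9.3 = 16 dB; output overshoot = 17.3 − 9.3 = 8 dB.
Ratio = 16 / 8 = 2.

2:1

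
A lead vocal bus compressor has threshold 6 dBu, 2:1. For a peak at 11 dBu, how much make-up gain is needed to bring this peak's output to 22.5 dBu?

14 dB

The peak compresses to 6 + 5/2 = 8.5 dBu.
To reach 22.5 dBu requires 22.5 − 8.5 = 14 dB of make-up.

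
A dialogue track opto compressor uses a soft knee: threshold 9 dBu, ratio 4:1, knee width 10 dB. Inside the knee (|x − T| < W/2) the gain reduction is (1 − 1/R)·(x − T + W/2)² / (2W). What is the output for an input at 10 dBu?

x − T + W/2 = 10 − 9 + 5 = 6.
GR = (1 − 1/4) × 6² / 20 = 0.75 × 36 / 20 = 1.35 dB.
Output = 10 − 1.35 = 8.65 dBu.

8.65 dBu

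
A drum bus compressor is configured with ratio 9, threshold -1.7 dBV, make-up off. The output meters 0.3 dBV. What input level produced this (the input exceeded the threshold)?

16.3 dBV

That's 2 dB above the -1.7 dBV threshold.
Before 9:1 compression the overshoot was 2 × 9 = 18 dB, so input = -1.7 + 18 = 16.3 dBV.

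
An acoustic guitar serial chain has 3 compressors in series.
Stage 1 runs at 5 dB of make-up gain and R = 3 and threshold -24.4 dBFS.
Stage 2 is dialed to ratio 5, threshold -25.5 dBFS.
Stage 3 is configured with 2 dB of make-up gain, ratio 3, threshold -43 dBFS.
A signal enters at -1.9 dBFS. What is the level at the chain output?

-34.26 dBFS

Stage 1: -1.9 dBFS is 22.5 dB over -24.4 dBFS; at 3:1 that becomes 7.5 dB over, giving -16.9 dBFS; +5 dB make-up → -11.9 dBFS.
Stage 2: -11.9 dBFS is 13.6 dB over -25.5 dBFS; at 5:1 that becomes 2.72 dB over, giving -22.78 dBFS.
Stage 3: 20.22 dB above -43 dBFS, reduced 3:1 to 6.74 dB above → -36.26 dBFS; +2 dB make-up → -34.26 dBFS.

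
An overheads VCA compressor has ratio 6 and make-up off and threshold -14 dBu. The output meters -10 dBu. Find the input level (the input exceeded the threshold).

10 dBu

That's 4 dB above the -14 dBu threshold.
Undo the ratio: input overshoot = 4 × 6 = 24 dB, giving input = 10 dBu.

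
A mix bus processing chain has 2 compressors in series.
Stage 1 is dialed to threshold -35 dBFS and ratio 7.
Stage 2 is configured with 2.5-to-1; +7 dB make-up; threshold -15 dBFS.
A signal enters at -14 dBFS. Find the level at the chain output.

Stage 1: 21 dB above -35 dBFS, reduced 7:1 to 3 dB above → -32 dBFS.
Stage 2: -32 dBFS ≤ -15 dBFS, so stage 2 doesn't engage; make-up brings it to -25 dBFS.

-25 dBFS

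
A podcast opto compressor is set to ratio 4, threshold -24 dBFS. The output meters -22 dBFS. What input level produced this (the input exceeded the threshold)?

Post-compression overshoot = -22 − (-24) = 2 dB.
Undo the ratio: input overshoot = 2 × 4 = 8 dB, giving input = -16 dBFS.

-16 dBFS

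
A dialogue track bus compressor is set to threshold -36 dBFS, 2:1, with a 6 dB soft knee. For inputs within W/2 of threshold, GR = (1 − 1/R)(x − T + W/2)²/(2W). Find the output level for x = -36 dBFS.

x − T + W/2 = -36 − (-36) + 3 = 3.
GR = (1 − 1/2) × 3² / 12 = 0.5 × 9 / 12 = 0.375 dB.
Output = -36 − 0.375 = -36.375 dBFS.

-36.375 dBFS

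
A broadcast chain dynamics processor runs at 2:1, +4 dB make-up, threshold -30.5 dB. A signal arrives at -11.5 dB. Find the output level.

-17 dB

Overshoot: -11.5 − (-30.5) = 19 dB.
At 2:1 the overshoot is divided by 2, leaving 9.5 dB above threshold.
Output = -30.5 + 9.5 = -21 dB; make-up adds 4 dB, giving -17 dB.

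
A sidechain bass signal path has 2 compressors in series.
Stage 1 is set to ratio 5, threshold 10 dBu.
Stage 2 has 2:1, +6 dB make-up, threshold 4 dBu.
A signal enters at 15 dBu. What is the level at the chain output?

Stage 1: 15 dBu is 5 dB over 10 dBu; at 5:1 that becomes 1 dB over, giving 11 dBu.
Stage 2: overshoot 7 dB → 7/2 = 3.5 dB → 7.5 dBu; +6 dB make-up → 13.5 dBu.

13.5 dBu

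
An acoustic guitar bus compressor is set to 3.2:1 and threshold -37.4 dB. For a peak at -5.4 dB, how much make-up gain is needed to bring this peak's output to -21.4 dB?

6 dB

Overshoot 32 dB → 32/3.2 = 10 dB after compression, so the compressed level is -37.4 + 10 = -27.4 dB.
Make-up = target − compressed = -21.4 − (-27.4) = 6 dB.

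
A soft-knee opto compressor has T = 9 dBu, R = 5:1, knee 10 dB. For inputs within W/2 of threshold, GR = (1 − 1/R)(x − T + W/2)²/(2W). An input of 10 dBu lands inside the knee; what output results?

8.56 dBu

x − T + W/2 = 10 − 9 + 5 = 6.
GR = (1 − 1/5) × 6² / 20 = 0.8 × 36 / 20 = 1.44 dB.
Output = 10 − 1.44 = 8.56 dBu.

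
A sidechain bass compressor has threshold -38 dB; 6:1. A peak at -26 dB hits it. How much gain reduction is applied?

10 dB

-26 dB exceeds the threshold by 12 dB.
After 6:1 compression the overshoot becomes 12/6 = 2 dB.
So the signal is attenuated by 12 − 2 = 10 dB.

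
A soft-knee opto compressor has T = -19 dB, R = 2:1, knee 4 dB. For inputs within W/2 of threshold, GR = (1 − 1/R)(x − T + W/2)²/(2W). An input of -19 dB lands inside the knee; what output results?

-19.25 dB

x − T + W/2 = -19 − (-19) + 2 = 2.
GR = (1 − 1/2) × 2² / 8 = 0.5 × 4 / 8 = 0.25 dB.
Output = -19 − 0.25 = -19.25 dB.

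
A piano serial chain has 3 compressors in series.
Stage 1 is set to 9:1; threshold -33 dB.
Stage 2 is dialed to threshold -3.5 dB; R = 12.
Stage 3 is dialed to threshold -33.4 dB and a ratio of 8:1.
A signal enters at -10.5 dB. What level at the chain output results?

Stage 1: 22.5 dB above -33 dB, reduced 9:1 to 2.5 dB above → -30.5 dB.
Stage 2: -30.5 dB ≤ -3.5 dB, so stage 2 doesn't engage; output -30.5 dB.
Stage 3: overshoot 2.9 dB → 2.9/8 = 0.3625 dB → -33.0375 dB.

-33.0375 dB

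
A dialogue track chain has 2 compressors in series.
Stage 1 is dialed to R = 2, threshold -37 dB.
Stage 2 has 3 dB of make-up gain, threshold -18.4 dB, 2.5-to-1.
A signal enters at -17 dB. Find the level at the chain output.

Stage 1: -17 dB is 20 dB over -37 dB; at 2:1 that becomes 10 dB over, giving -27 dB.
Stage 2: below threshold (-27 ≤ -18.4); passes unchanged; make-up brings it to -24 dB.

-24 dB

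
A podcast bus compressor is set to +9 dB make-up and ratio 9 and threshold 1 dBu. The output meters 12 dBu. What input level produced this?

19 dBu

Before make-up, the level was 12 − 9 = 3 dBu.
That's 2 dB above the 1 dBu threshold.
Before 9:1 compression the overshoot was 2 × 9 = 18 dB, so input = 1 + 18 = 19 dBu.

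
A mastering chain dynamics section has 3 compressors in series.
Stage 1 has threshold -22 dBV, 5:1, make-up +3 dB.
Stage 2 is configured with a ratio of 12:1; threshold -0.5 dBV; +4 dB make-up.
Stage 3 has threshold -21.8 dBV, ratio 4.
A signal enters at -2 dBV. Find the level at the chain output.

Stage 1: -2 dBV is 20 dB over -22 dBV; at 5:1 that becomes 4 dB over, giving -18 dBV; +3 dB make-up → -15 dBV.
Stage 2: -15 dBV is at or below the -0.5 dBV threshold — no compression; make-up brings it to -11 dBV.
Stage 3: overshoot 10.8 dB → 10.8/4 = 2.7 dB → -19.1 dBV.

-19.1 dBV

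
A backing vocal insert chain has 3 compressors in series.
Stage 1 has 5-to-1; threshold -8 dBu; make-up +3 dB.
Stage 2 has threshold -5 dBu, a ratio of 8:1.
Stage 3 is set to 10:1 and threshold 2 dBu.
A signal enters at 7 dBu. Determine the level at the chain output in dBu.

-4.625 dBu

Stage 1: 7 dBu is 15 dB over -8 dBu; at 5:1 that becomes 3 dB over, giving -5 dBu; +3 dB make-up → -2 dBu.
Stage 2: -2 dBu is 3 dB over -5 dBu; at 8:1 that becomes 0.375 dB over, giving -4.625 dBu.
Stage 3: below threshold (-4.625 ≤ 2); passes unchanged; output -4.625 dBu.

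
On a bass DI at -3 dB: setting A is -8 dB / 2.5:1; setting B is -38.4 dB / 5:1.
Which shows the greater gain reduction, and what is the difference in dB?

A: GR = 5 − 5/2.5 = 3 dB.
B: GR = 35.4 − 35.4/5 = 28.32 dB.
Difference: 25.32 dB in favour of B.

B, by 25.32 dB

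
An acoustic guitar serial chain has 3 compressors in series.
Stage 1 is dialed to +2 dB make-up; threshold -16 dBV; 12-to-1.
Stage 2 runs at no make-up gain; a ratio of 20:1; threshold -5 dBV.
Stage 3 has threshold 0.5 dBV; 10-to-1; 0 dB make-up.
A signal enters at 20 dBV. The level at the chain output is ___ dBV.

Stage 1: 20 dBV is 36 dB over -16 dBV; at 12:1 that becomes 3 dB over, giving -13 dBV; +2 dB make-up → -11 dBV.
Stage 2: -11 dBV is at or below the -5 dBV threshold — no compression; output -11 dBV.
Stage 3: -11 dBV ≤ 0.5 dBV, so stage 3 doesn't engage; output -11 dBV.

-11 dBV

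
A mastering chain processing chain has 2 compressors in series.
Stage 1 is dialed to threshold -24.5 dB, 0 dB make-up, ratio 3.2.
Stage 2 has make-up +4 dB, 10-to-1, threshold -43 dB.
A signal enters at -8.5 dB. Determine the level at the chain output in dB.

Stage 1: -8.5 dB is 16 dB over -24.5 dB; at 3.2:1 that becomes 5 dB over, giving -19.5 dB.
Stage 2: 23.5 dB above -43 dB, reduced 10:1 to 2.35 dB above → -40.65 dB; +4 dB make-up → -36.65 dB.

-36.65 dB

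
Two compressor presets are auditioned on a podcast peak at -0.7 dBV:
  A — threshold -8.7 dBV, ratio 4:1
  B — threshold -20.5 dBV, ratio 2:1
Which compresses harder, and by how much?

A: GR = 8 − 8/4 = 6 dB.
B: GR = 19.8 − 19.8/2 = 9.9 dB.
B reduces 3.9 dB more.

B, by 3.9 dB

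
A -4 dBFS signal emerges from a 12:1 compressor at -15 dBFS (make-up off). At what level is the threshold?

-16 dBFS

Gain reduction = -4 − (-15) = 11 dB; output overshoot = GR / (R − 1) = 11 / 11 = 1 dB.
Threshold = output − output overshoot = -15 − 1 = -16 dBFS.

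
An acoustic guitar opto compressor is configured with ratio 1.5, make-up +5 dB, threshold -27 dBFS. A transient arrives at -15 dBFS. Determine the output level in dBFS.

-14 dBFS

The input is 12 dB above the -27 dBFS threshold.
1.5:1 compression reduces that to 12/1.5 = 8 dB over.
So the level is -27 + 8 = -19 dBFS; make-up adds 5 dB, giving -14 dBFS.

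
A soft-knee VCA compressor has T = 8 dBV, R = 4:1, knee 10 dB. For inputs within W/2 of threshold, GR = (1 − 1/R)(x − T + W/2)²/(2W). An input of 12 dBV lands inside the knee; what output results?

8.9625 dBV

x − T + W/2 = 12 − 8 + 5 = 9.
GR = (1 − 1/4) × 9² / 20 = 0.75 × 81 / 20 = 3.0375 dB.
Output = 12 − 3.0375 = 8.9625 dBV.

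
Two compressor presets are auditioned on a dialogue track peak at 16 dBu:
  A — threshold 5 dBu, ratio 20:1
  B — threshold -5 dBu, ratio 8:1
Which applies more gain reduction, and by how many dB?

A: GR = 11 − 11/20 = 10.45 dB.
B: GR = 21 − 21/8 = 18.375 dB.
Difference: 7.925 dB in favour of B.

B, by 7.925 dB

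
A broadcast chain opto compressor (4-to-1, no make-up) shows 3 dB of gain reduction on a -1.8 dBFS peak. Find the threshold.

Input is 4 dB above T (since output overshoot × R = input overshoot: (-4.8 − T)·4 = -1.8 − T gives T = -5.8 dBFS).
Check: -5.8 + (-1.8 − (-5.8))/4 = -5.8 + 1 = -4.8 dBFS. ✓

-5.8 dBFS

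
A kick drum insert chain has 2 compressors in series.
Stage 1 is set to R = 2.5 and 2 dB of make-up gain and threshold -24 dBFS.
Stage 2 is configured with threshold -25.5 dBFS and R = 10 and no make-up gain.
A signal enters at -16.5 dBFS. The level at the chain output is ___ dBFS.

-24.85 dBFS

Stage 1: 7.5 dB above -24 dBFS, reduced 2.5:1 to 3 dB above → -21 dBFS; +2 dB make-up → -19 dBFS.
Stage 2: -19 dBFS is 6.5 dB over -25.5 dBFS; at 10:1 that becomes 0.65 dB over, giving -24.85 dBFS.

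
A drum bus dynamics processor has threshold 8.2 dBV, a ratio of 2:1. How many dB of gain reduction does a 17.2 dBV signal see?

Overshoot = 17.2 − 8.2 = 9 dB.
At 2:1, output sits 9/2 = 4.5 dB above threshold.
So the signal is attenuated by 9 − 4.5 = 4.5 dB.

4.5 dB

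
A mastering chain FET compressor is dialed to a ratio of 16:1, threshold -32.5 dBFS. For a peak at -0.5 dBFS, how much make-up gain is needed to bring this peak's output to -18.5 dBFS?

12 dB

Overshoot 32 dB → 32/16 = 2 dB after compression, so the compressed level is -32.5 + 2 = -30.5 dBFS.
Make-up = target − compressed = -18.5 − (-30.5) = 12 dB.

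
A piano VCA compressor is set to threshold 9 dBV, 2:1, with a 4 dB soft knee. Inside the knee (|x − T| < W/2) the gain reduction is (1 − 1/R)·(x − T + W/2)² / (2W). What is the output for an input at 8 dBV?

x − T + W/2 = 8 − 9 + 2 = 1.
GR = (1 − 1/2) × 1² / 8 = 0.5 × 1 / 8 = 0.0625 dB.
Output = 8 − 0.0625 = 7.9375 dBV.

7.9375 dBV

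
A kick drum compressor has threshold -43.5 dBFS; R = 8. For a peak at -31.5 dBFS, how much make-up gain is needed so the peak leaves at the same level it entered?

Without make-up, output = threshold + overshoot/8 = -43.5 + 1.5 = -42 dBFS.
Gap to target: 10.5 dB.

10.5 dB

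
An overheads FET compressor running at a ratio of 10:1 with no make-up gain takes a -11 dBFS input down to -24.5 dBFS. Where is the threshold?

-26 dBFS

Let T be the threshold. Output overshoot = (input overshoot)/R, so -24.5 − T = (-11 − T)/10.
10·(-24.5 − T) = -11 − T → 9·T = -245 − (-11) = -234.
T = -234/9 = -26 dBFS.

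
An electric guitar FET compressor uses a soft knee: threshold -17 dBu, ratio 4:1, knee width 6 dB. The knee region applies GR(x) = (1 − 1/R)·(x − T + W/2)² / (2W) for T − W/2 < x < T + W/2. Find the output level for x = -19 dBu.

-19.0625 dBu

x − T + W/2 = -19 − (-17) + 3 = 1.
GR = (1 − 1/4) × 1² / 12 = 0.75 × 1 / 12 = 0.0625 dB.
Output = -19 − 0.0625 = -19.0625 dBu.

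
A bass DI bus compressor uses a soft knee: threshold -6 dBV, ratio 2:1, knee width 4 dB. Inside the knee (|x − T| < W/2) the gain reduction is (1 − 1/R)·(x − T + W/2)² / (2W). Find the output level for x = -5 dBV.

-5.5625 dBV

x − T + W/2 = -5 − (-6) + 2 = 3.
GR = (1 − 1/2) × 3² / 8 = 0.5 × 9 / 8 = 0.5625 dB.
Output = -5 − 0.5625 = -5.5625 dBV.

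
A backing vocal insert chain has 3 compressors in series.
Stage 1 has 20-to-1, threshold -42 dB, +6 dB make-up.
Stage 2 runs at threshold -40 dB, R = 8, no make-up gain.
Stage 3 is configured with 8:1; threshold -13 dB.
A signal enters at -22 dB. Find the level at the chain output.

Stage 1: 20 dB above -42 dB, reduced 20:1 to 1 dB above → -41 dB; +6 dB make-up → -35 dB.
Stage 2: 5 dB above -40 dB, reduced 8:1 to 0.625 dB above → -39.375 dB.
Stage 3: -39.375 dB ≤ -13 dB, so stage 3 doesn't engage; output -39.375 dB.

-39.375 dB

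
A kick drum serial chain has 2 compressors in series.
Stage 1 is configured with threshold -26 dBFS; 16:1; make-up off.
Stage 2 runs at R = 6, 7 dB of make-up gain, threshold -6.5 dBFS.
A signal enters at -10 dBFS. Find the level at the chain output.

Stage 1: -10 dBFS is 16 dB over -26 dBFS; at 16:1 that becomes 1 dB over, giving -25 dBFS.
Stage 2: below threshold (-25 ≤ -6.5); passes unchanged; make-up brings it to -18 dBFS.

-18 dBFS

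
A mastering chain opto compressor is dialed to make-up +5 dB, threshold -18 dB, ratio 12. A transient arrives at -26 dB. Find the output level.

-26 dB is 8 dB below the -18 dB threshold, so no gain reduction is applied.
Make-up gain adds 5 dB: -26 + 5 = -21 dB.

-21 dB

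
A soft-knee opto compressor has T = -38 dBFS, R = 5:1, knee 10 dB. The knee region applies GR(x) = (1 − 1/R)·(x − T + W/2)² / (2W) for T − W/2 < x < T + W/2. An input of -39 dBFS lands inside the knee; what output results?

-39.64 dBFS

x − T + W/2 = -39 − (-38) + 5 = 4.
GR = (1 − 1/5) × 4² / 20 = 0.8 × 16 / 20 = 0.64 dB.
Output = -39 − 0.64 = -39.64 dBFS.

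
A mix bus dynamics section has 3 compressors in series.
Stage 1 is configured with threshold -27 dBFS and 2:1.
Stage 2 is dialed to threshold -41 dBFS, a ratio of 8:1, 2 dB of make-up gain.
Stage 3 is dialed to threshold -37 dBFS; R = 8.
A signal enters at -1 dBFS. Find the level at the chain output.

Stage 1: overshoot 26 dB → 26/2 = 13 dB → -14 dBFS.
Stage 2: overshoot 27 dB → 27/8 = 3.375 dB → -37.625 dBFS; +2 dB make-up → -35.625 dBFS.
Stage 3: overshoot 1.375 dB → 1.375/8 = 0.171875 dB → -36.828125 dBFS.

-36.828125 dBFS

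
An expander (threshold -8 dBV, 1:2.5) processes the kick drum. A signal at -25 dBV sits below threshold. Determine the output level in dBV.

-50.5 dBV

Undershoot = (-8) − (-25) = 17 dB.
At 1:2.5, that expands to 42.5 dB under threshold.
Output = -8 − 42.5 = -50.5 dBV.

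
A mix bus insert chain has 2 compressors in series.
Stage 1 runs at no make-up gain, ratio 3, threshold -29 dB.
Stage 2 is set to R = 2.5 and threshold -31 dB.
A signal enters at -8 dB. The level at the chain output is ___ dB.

Stage 1: overshoot 21 dB → 21/3 = 7 dB → -22 dB.
Stage 2: -22 dB is 9 dB over -31 dB; at 2.5:1 that becomes 3.6 dB over, giving -27.4 dB.

-27.4 dB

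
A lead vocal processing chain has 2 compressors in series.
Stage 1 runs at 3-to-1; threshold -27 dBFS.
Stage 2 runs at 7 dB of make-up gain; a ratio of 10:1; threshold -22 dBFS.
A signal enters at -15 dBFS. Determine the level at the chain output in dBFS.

Stage 1: 12 dB above -27 dBFS, reduced 3:1 to 4 dB above → -23 dBFS.
Stage 2: -23 dBFS ≤ -22 dBFS, so stage 2 doesn't engage; make-up brings it to -16 dBFS.

-16 dBFS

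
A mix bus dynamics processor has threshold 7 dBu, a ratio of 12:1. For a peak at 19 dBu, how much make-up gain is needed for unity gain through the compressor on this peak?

Overshoot 12 dB → 12/12 = 1 dB after compression, so the compressed level is 7 + 1 = 8 dBu.
Make-up = target − compressed = 19 − 8 = 11 dB.

11 dB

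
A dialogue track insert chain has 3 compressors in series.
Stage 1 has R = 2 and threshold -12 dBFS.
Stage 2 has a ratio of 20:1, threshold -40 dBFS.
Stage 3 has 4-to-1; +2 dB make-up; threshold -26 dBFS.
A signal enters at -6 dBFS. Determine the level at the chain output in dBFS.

Stage 1: 6 dB above -12 dBFS, reduced 2:1 to 3 dB above → -9 dBFS.
Stage 2: -9 dBFS is 31 dB over -40 dBFS; at 20:1 that becomes 1.55 dB over, giving -38.45 dBFS.
Stage 3: -38.45 dBFS is at or below the -26 dBFS threshold — no compression; make-up brings it to -36.45 dBFS.

-36.45 dBFS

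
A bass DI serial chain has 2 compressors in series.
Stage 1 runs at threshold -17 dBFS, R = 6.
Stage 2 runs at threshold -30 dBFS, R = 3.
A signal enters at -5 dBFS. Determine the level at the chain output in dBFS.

-25 dBFS

Stage 1: 12 dB above -17 dBFS, reduced 6:1 to 2 dB above → -15 dBFS.
Stage 2: -15 dBFS is 15 dB over -30 dBFS; at 3:1 that becomes 5 dB over, giving -25 dBFS.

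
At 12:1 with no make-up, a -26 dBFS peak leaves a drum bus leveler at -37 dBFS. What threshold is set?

Input is 12 dB above T (since output overshoot × R = input overshoot: (-37 − T)·12 = -26 − T gives T = -38 dBFS).
Check: -38 + (-26 − (-38))/12 = -38 + 1 = -37 dBFS. ✓

-38 dBFS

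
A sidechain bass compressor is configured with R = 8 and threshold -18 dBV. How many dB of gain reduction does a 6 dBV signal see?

21 dB

The signal is 24 dB above threshold.
At 8:1, output sits 24/8 = 3 dB above threshold.
So the signal is attenuated by 24 − 3 = 21 dB.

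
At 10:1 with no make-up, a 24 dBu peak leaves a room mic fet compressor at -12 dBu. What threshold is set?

Let T be the threshold. Output overshoot = (input overshoot)/R, so -12 − T = (24 − T)/10.
10·(-12 − T) = 24 − T → 9·T = -120 − 24 = -144.
T = -144/9 = -16 dBu.

-16 dBu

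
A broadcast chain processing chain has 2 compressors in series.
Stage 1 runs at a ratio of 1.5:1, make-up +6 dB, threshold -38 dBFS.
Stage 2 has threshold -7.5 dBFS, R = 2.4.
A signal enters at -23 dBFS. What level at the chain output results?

-22 dBFS

Stage 1: 15 dB above -38 dBFS, reduced 1.5:1 to 10 dB above → -28 dBFS; +6 dB make-up → -22 dBFS.
Stage 2: -22 dBFS ≤ -7.5 dBFS, so stage 2 doesn't engage; output -22 dBFS.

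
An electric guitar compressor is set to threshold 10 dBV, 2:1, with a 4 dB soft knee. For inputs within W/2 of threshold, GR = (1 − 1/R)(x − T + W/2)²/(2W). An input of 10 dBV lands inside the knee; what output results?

x − T + W/2 = 10 − 10 + 2 = 2.
GR = (1 − 1/2) × 2² / 8 = 0.5 × 4 / 8 = 0.25 dB.
Output = 10 − 0.25 = 9.75 dBV.

9.75 dBV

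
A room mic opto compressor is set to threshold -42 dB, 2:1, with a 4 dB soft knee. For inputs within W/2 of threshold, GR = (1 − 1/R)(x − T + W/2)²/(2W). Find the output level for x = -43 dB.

x − T + W/2 = -43 − (-42) + 2 = 1.
GR = (1 − 1/2) × 1² / 8 = 0.5 × 1 / 8 = 0.0625 dB.
Output = -43 − 0.0625 = -43.0625 dB.

-43.0625 dB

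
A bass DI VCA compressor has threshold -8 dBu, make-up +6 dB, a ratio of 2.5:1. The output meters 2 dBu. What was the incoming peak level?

2 dBu

Stripping the +6 dB make-up gives -4 dBu at the gain stage.
The compressed level sits -4 − (-8) = 4 dB over threshold.
Input overshoot = R × output overshoot = 10 dB → input = -8 + 10 = 2 dBu.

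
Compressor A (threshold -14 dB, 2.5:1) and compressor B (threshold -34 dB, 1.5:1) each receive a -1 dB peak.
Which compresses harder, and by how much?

B, by 3.2 dB

A: 13 dB over, compressed to 5.2 dB over, so 7.8 dB of GR.
B: 33 dB over, compressed to 22 dB over, so 11 dB of GR.
B reduces 3.2 dB more.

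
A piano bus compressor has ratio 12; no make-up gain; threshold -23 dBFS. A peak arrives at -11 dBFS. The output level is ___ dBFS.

The input is 12 dB above the -23 dBFS threshold.
At 12:1 the overshoot is divided by 12, leaving 1 dB above threshold.
Output = -23 + 1 = -22 dBFS.

-22 dBFS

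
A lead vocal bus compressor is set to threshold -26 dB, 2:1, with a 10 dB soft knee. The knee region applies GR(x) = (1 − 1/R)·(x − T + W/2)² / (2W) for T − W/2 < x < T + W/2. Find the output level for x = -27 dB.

x − T + W/2 = -27 − (-26) + 5 = 4.
GR = (1 − 1/2) × 4² / 20 = 0.5 × 16 / 20 = 0.4 dB.
Output = -27 − 0.4 = -27.4 dB.

-27.4 dB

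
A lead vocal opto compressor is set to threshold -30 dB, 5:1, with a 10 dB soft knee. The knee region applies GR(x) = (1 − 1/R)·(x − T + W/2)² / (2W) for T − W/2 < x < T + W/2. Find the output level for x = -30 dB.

-31 dB

x − T + W/2 = -30 − (-30) + 5 = 5.
GR = (1 − 1/5) × 5² / 20 = 0.8 × 25 / 20 = 1 dB.
Output = -30 − 1 = -31 dB.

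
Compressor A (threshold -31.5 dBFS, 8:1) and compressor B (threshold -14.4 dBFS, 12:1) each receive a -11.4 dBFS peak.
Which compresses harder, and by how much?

A, by 14.8375 dB

A: GR = 20.1 − 20.1/8 = 17.5875 dB.
B: GR = 3 − 3/12 = 2.75 dB.
Difference: 14.8375 dB in favour of A.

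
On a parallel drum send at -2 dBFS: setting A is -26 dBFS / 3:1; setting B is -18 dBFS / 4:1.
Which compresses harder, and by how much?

A: 24 dB over, compressed to 8 dB over, so 16 dB of GR.
B: 16 dB over, compressed to 4 dB over, so 12 dB of GR.
A applies 4 dB more gain reduction.

A, by 4 dB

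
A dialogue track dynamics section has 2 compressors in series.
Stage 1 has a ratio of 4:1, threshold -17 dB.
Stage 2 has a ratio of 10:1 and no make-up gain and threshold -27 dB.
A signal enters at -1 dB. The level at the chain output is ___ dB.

-25.6 dB

Stage 1: 16 dB above -17 dB, reduced 4:1 to 4 dB above → -13 dB.
Stage 2: -13 dB is 14 dB over -27 dB; at 10:1 that becomes 1.4 dB over, giving -25.6 dB.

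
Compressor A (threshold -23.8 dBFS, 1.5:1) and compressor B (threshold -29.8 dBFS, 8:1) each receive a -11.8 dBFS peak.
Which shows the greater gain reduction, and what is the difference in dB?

B, by 11.75 dB

A: 12 dB over, compressed to 8 dB over, so 4 dB of GR.
B: 18 dB over, compressed to 2.25 dB over, so 15.75 dB of GR.
B reduces 11.75 dB more.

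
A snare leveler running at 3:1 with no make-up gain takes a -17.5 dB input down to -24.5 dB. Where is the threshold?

Input is 10.5 dB above T (since output overshoot × R = input overshoot: (-24.5 − T)·3 = -17.5 − T gives T = -28 dB).
Check: -28 + (-17.5 − (-28))/3 = -28 + 3.5 = -24.5 dB. ✓

-28 dB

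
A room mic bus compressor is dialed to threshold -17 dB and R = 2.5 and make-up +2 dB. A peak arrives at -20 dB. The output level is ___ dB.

-18 dB

-20 dB is 3 dB below the -17 dB threshold, so no gain reduction is applied.
Make-up gain adds 2 dB: -20 + 2 = -18 dB.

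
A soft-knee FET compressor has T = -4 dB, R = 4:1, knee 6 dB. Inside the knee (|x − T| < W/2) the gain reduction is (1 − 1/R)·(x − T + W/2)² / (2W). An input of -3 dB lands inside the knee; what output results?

-4 dB

x − T + W/2 = -3 − (-4) + 3 = 4.
GR = (1 − 1/4) × 4² / 12 = 0.75 × 16 / 12 = 1 dB.
Output = -3 − 1 = -4 dB.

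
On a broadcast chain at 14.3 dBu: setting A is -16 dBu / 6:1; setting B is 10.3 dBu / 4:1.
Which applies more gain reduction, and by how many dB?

A: GR = 30.3 − 30.3/6 = 25.25 dB.
B: GR = 4 − 4/4 = 3 dB.
A reduces 22.25 dB more.

A, by 22.25 dB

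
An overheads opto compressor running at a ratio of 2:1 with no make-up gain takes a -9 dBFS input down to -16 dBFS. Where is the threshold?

-23 dBFS

Let T be the threshold. Output overshoot = (input overshoot)/R, so -16 − T = (-9 − T)/2.
2·(-16 − T) = -9 − T → 1·T = -32 − (-9) = -23.
T = -23/1 = -23 dBFS.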